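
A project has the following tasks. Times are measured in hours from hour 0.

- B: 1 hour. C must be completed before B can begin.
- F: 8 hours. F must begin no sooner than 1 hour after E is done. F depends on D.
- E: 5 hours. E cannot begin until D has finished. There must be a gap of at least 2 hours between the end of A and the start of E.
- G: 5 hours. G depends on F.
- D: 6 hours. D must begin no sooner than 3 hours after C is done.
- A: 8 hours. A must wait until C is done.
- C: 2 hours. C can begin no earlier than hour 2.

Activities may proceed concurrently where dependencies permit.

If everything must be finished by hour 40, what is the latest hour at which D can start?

Nothing follows G; the deadline of hour 40 is its only limit. It must start by 40 − 5 = hour 35.
F has to be done before G (must start by hour 35). That means finishing by hour 35, i.e. starting by 35 − 8 = hour 27.
E feeds into F (must start by hour 27, minus 1-hour gap → hour 26); so E must finish by hour 26 and therefore start by hour 21.
D feeds E (must start by hour 21); F (must start by hour 27). Taking the minimum, D must finish by hour 21 and start by 21 − 6 = hour 15.

15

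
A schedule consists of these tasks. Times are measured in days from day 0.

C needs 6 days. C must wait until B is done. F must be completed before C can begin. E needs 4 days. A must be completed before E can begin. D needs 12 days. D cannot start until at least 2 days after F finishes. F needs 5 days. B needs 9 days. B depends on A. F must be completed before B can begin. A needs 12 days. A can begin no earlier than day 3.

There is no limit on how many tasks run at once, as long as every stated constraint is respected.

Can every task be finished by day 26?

Nothing blocks F, so it runs from day 0 to day 5.
After F (finishes day 5, plus 2-day gap → day 7), D can start at day 7 and finishes at day 19.
After its own release at day 3, A can start at day 3 and finishes at day 15.
E cannot begin until A (finishes day 15). It runs from day 15 to 15 + 4 = day 19.
B cannot start until A (finishes day 15); F (finishes day 5). The controlling bound is day 15, so B finishes at 15 + 9 = day 24.
C cannot start until B (finishes day 24); F (finishes day 5). The controlling bound is day 24, so C finishes at 24 + 6 = day 30.
The earliest everything can be done is day 30, which is after the deadline of 26, so it is not possible.

No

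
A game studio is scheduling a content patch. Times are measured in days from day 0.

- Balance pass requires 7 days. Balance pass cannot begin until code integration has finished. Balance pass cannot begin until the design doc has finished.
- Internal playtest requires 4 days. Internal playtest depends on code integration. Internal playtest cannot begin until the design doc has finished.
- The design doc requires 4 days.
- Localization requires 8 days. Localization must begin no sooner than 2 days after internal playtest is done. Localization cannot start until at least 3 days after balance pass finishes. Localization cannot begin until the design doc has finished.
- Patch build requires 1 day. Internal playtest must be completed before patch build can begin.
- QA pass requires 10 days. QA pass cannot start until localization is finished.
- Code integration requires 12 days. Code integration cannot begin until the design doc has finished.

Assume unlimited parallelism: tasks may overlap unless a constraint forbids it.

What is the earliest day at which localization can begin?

26

The design doc can start immediately at day 0; it finishes at day 4.
Code integration cannot begin until the design doc (finishes day 4). It runs from day 4 to 4 + 12 = day 16.
Balance pass cannot start until code integration (finishes day 16); the design doc (finishes day 4). The controlling bound is day 16, so balance pass finishes at 16 + 7 = day 23.
For internal playtest: code integration (finishes day 16); the design doc (finishes day 4). Taking the maximum gives a start of day 16, and it finishes at 16 + 4 = day 20.
Localization waits on internal playtest (finishes day 20, plus 2-day gap → day 22); balance pass (finishes day 23, plus 3-day gap → day 26); the design doc (finishes day 4). The latest of these is day 26, which is the earliest localization can start.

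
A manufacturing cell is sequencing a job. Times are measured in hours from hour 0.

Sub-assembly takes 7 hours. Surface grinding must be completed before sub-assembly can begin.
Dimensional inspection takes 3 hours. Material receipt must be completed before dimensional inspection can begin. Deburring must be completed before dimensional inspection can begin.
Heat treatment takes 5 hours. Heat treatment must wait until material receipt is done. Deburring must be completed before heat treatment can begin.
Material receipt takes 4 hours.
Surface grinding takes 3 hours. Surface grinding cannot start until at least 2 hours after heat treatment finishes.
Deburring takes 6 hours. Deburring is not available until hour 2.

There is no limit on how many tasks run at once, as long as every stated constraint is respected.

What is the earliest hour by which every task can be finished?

Deburring waits on its own release at hour 2, so it starts at hour 2 and finishes at 2 + 6 = hour 8.
Material receipt can start immediately at hour 0; it finishes at hour 4.
Dimensional inspection needs all of material receipt (finishes hour 4); deburring (finishes hour 8). That puts its earliest start at hour 8; it finishes at 8 + 3 = hour 11.
Heat treatment has to wait for material receipt (finishes hour 4); deburring (finishes hour 8). The latest of these is hour 8, so heat treatment runs hour 8 to 8 + 5 = hour 13.
Surface grinding cannot begin until heat treatment (finishes hour 13, plus 2-hour gap → hour 15). It runs from hour 15 to 15 + 3 = hour 18.
After surface grinding (finishes hour 18), sub-assembly can start at hour 18 and finishes at hour 25.
All tasks are finished once the last one completes. Finish times: Material receipt at 4, Deburring at 8, Heat treatment at 13, Surface grinding at 18, Dimensional inspection at 11, Sub-assembly at 25. The latest is hour 25.

25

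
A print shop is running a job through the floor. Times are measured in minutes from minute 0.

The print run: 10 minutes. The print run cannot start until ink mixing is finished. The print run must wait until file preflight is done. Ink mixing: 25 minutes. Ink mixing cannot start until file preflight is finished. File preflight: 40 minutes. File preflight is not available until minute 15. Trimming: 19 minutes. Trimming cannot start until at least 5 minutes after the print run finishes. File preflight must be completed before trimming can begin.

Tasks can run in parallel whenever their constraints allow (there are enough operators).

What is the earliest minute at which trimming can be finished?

After its own release at minute 15, file preflight can start at minute 15 and finishes at minute 55.
After file preflight (finishes minute 55), ink mixing can start at minute 55 and finishes at minute 80.
The print run needs all of ink mixing (finishes minute 80); file preflight (finishes minute 55). That puts its earliest start at minute 80; it finishes at 80 + 10 = minute 90.
For trimming: the print run (finishes minute 90, plus 5-minute gap → minute 95); file preflight (finishes minute 55). Taking the maximum gives a start of minute 95, and it finishes at 95 + 19 = minute 114.

114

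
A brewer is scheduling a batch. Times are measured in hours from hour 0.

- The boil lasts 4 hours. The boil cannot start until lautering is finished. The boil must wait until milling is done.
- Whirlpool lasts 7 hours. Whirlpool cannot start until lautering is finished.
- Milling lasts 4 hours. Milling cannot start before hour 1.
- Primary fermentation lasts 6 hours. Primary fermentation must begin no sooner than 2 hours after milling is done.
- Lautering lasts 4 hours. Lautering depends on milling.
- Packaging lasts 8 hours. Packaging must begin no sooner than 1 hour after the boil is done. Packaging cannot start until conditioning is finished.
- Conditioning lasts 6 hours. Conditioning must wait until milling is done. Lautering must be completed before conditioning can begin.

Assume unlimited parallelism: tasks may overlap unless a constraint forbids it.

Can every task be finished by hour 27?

Yes

Milling cannot begin until its own release at hour 1. It runs from hour 1 to 1 + 4 = hour 5.
After milling (finishes hour 5, plus 2-hour gap → hour 7), primary fermentation can start at hour 7 and finishes at hour 13.
After milling (finishes hour 5), lautering can start at hour 5 and finishes at hour 9.
Conditioning needs all of milling (finishes hour 5); lautering (finishes hour 9). That puts its earliest start at hour 9; it finishes at 9 + 6 = hour 15.
After lautering (finishes hour 9), whirlpool can start at hour 9 and finishes at hour 16.
For the boil: lautering (finishes hour 9); milling (finishes hour 5). Taking the maximum gives a start of hour 9, and it finishes at 9 + 4 = hour 13.
For packaging: the boil (finishes hour 13, plus 1-hour gap → hour 14); conditioning (finishes hour 15). Taking the maximum gives a start of hour 15, and it finishes at 15 + 8 = hour 23.
Every task is finished by hour 23, which is no later than the deadline of 27, so the schedule is feasible.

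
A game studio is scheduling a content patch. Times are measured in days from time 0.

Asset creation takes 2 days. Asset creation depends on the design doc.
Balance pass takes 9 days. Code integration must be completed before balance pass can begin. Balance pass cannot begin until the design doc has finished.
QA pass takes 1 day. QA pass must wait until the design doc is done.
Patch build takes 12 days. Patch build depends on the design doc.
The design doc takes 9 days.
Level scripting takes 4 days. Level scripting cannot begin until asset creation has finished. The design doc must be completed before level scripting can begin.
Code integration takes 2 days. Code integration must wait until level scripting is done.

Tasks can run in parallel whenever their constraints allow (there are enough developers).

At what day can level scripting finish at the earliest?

Nothing blocks the design doc, so it runs from day 0 to day 9.
Asset creation cannot begin until the design doc (finishes day 9). It runs from day 9 to 9 + 2 = day 11.
Level scripting needs all of asset creation (finishes day 11); the design doc (finishes day 9). That puts its earliest start at day 11; it finishes at 11 + 4 = day 15.

15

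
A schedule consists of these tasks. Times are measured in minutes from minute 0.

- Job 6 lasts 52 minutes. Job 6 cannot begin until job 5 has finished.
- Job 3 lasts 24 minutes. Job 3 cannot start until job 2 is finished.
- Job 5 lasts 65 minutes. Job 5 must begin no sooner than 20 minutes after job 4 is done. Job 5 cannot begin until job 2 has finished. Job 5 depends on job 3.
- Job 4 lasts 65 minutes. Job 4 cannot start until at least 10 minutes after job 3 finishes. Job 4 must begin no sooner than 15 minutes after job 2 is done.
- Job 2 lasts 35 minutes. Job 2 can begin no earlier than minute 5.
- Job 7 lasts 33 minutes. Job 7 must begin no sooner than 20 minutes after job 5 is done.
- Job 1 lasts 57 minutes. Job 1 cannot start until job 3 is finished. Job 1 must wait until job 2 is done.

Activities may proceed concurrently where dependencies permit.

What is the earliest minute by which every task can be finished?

After its own release at minute 5, job 2 can start at minute 5 and finishes at minute 40.
Job 3 cannot begin until job 2 (finishes minute 40). It runs from minute 40 to 40 + 24 = minute 64.
For job 4: job 3 (finishes minute 64, plus 10-minute gap → minute 74); job 2 (finishes minute 40, plus 15-minute gap → minute 55). Taking the maximum gives a start of minute 74, and it finishes at 74 + 65 = minute 139.
Job 5 cannot start until job 4 (finishes minute 139, plus 20-minute gap → minute 159); job 2 (finishes minute 40); job 3 (finishes minute 64). The controlling bound is minute 159, so job 5 finishes at 159 + 65 = minute 224.
Job 7 cannot begin until job 5 (finishes minute 224, plus 20-minute gap → minute 244). It runs from minute 244 to 244 + 33 = minute 277.
Job 6 waits on job 5 (finishes minute 224), so it starts at minute 224 and finishes at 224 + 52 = minute 276.
Job 1 has to wait for job 3 (finishes minute 64); job 2 (finishes minute 40). The latest of these is minute 64, so job 1 runs minute 64 to 64 + 57 = minute 121.
All tasks are finished once the last one completes. Finish times: Job 1 at 121, Job 2 at 40, Job 3 at 64, Job 4 at 139, Job 5 at 224, Job 6 at 276, Job 7 at 277. The latest is minute 277.

277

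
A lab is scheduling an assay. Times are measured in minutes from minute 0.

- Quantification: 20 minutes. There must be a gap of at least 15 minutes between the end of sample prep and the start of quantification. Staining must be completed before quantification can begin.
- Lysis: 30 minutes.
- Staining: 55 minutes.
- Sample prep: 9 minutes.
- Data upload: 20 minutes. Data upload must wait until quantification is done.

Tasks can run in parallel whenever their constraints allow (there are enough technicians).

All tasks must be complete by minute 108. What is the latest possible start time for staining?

Data upload must finish by minute 108; it takes 20 minutes, so it must start by 108 − 20 = minute 88.
Quantification feeds into data upload (must start by minute 88); so quantification must finish by minute 88 and therefore start by minute 68.
Staining must finish before quantification (must start by minute 68). With a 55-minute duration, staining must start by 68 − 55 = minute 13.

13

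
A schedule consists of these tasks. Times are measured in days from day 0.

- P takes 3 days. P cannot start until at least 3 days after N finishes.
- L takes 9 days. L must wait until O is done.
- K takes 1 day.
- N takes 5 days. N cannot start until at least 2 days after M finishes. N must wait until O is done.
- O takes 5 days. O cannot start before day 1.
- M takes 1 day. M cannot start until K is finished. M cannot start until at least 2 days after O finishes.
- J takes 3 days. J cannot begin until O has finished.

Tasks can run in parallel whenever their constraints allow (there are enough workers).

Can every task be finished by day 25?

O cannot begin until its own release at day 1. It runs from day 1 to 1 + 5 = day 6.
L waits on O (finishes day 6), so it starts at day 6 and finishes at 6 + 9 = day 15.
J cannot begin until O (finishes day 6). It runs from day 6 to 6 + 3 = day 9.
Nothing blocks K, so it runs from day 0 to day 1.
M has to wait for K (finishes day 1); O (finishes day 6, plus 2-day gap → day 8). The latest of these is day 8, so M runs day 8 to 8 + 1 = day 9.
N cannot start until M (finishes day 9, plus 2-day gap → day 11); O (finishes day 6). The controlling bound is day 11, so N finishes at 11 + 5 = day 16.
After N (finishes day 16, plus 3-day gap → day 19), P can start at day 19 and finishes at day 22.
Every task is finished by day 22, which is no later than the deadline of 25, so the schedule is feasible.

Yes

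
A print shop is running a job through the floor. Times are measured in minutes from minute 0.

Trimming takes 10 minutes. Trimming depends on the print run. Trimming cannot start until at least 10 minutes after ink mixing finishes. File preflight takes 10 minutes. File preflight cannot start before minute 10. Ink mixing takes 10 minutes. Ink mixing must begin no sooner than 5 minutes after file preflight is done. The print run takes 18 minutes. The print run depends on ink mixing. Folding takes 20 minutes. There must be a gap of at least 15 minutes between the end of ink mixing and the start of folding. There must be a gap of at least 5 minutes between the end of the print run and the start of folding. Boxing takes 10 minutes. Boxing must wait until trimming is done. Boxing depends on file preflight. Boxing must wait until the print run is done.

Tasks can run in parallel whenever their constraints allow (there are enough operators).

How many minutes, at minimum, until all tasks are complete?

After its own release at minute 10, file preflight can start at minute 10 and finishes at minute 20.
After file preflight (finishes minute 20, plus 5-minute gap → minute 25), ink mixing can start at minute 25 and finishes at minute 35.
After ink mixing (finishes minute 35), the print run can start at minute 35 and finishes at minute 53.
Folding has to wait for ink mixing (finishes minute 35, plus 15-minute gap → minute 50); the print run (finishes minute 53, plus 5-minute gap → minute 58). The latest of these is minute 58, so folding runs minute 58 to 58 + 20 = minute 78.
Trimming cannot start until the print run (finishes minute 53); ink mixing (finishes minute 35, plus 10-minute gap → minute 45). The controlling bound is minute 53, so trimming finishes at 53 + 10 = minute 63.
Boxing needs all of trimming (finishes minute 63); file preflight (finishes minute 20); the print run (finishes minute 53). That puts its earliest start at minute 63; it finishes at 63 + 10 = minute 73.
All tasks are finished once the last one completes. Finish times: File preflight at 20, Ink mixing at 35, The print run at 53, Trimming at 63, Folding at 78, Boxing at 73. The latest is minute 78.

78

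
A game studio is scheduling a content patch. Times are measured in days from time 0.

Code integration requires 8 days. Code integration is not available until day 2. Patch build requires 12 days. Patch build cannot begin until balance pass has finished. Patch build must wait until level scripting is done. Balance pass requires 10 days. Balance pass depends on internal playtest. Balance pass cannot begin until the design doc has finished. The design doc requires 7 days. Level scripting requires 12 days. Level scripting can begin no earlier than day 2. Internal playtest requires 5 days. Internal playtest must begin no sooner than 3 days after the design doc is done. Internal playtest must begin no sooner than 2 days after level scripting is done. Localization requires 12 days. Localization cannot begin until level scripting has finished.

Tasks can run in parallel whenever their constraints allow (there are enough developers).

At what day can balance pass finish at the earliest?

31

Level scripting waits on its own release at day 2, so it starts at day 2 and finishes at 2 + 12 = day 14.
The design doc has no prerequisites, so it starts at day 0 and finishes at day 7.
Internal playtest needs all of the design doc (finishes day 7, plus 3-day gap → day 10); level scripting (finishes day 14, plus 2-day gap → day 16). That puts its earliest start at day 16; it finishes at 16 + 5 = day 21.
Balance pass needs all of internal playtest (finishes day 21); the design doc (finishes day 7). That puts its earliest start at day 21; it finishes at 21 + 10 = day 31.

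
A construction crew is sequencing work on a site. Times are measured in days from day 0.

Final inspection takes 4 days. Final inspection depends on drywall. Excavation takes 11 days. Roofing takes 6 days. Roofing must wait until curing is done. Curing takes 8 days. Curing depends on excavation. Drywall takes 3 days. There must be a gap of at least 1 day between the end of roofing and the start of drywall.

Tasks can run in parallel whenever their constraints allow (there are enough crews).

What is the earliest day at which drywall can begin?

26

Nothing blocks excavation, so it runs from day 0 to day 11.
After excavation (finishes day 11), curing can start at day 11 and finishes at day 19.
After curing (finishes day 19), roofing can start at day 19 and finishes at day 25.
Drywall waits on roofing (finishes day 25, plus 1-day gap → day 26), so the earliest it can start is day 26.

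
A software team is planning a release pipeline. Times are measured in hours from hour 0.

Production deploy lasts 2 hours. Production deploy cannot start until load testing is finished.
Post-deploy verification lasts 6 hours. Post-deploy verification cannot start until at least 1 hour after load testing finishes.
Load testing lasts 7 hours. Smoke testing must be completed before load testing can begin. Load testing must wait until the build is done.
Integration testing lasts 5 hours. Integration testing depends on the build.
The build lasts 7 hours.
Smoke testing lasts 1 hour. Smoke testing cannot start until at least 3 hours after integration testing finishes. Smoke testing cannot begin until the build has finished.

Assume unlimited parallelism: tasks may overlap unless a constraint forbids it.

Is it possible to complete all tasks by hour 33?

Yes

The build can start immediately at hour 0; it finishes at hour 7.
Integration testing cannot begin until the build (finishes hour 7). It runs from hour 7 to 7 + 5 = hour 12.
For smoke testing: integration testing (finishes hour 12, plus 3-hour gap → hour 15); the build (finishes hour 7). Taking the maximum gives a start of hour 15, and it finishes at 15 + 1 = hour 16.
Load testing needs all of smoke testing (finishes hour 16); the build (finishes hour 7). That puts its earliest start at hour 16; it finishes at 16 + 7 = hour 23.
After load testing (finishes hour 23, plus 1-hour gap → hour 24), post-deploy verification can start at hour 24 and finishes at hour 30.
Production deploy waits on load testing (finishes hour 23), so it starts at hour 23 and finishes at 23 + 2 = hour 25.
Every task is finished by hour 30, which is no later than the deadline of 33, so the schedule is feasible.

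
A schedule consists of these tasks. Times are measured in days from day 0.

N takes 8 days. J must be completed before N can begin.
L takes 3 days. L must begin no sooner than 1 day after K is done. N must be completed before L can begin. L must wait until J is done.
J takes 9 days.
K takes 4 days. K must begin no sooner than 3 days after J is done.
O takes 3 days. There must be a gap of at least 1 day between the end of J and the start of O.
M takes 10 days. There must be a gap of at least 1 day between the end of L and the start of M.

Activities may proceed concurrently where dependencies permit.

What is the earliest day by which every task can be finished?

31

J can start immediately at day 0; it finishes at day 9.
After J (finishes day 9, plus 1-day gap → day 10), O can start at day 10 and finishes at day 13.
N cannot begin until J (finishes day 9). It runs from day 9 to 9 + 8 = day 17.
K waits on J (finishes day 9, plus 3-day gap → day 12), so it starts at day 12 and finishes at 12 + 4 = day 16.
L has to wait for K (finishes day 16, plus 1-day gap → day 17); N (finishes day 17); J (finishes day 9). The latest of these is day 17, so L runs day 17 to 17 + 3 = day 20.
After L (finishes day 20, plus 1-day gap → day 21), M can start at day 21 and finishes at day 31.
All tasks are finished once the last one completes. Finish times: J at 9, K at 16, L at 20, M at 31, N at 17, O at 13. The latest is day 31.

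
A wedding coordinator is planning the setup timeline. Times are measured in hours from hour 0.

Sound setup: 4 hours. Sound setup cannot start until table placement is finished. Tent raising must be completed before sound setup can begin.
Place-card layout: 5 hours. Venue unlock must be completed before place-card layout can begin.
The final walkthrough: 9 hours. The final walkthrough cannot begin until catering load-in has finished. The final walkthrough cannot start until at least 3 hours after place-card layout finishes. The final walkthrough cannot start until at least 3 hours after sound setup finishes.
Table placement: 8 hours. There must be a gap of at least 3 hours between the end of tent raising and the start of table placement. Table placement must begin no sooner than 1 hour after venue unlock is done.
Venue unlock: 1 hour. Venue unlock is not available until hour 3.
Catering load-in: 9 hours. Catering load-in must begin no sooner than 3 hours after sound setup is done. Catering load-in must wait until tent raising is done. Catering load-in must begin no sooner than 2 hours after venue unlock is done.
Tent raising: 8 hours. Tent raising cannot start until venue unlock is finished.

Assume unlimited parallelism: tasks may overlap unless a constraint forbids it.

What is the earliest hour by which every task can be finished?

Venue unlock waits on its own release at hour 3, so it starts at hour 3 and finishes at 3 + 1 = hour 4.
Place-card layout waits on venue unlock (finishes hour 4), so it starts at hour 4 and finishes at 4 + 5 = hour 9.
Tent raising cannot begin until venue unlock (finishes hour 4). It runs from hour 4 to 4 + 8 = hour 12.
Table placement has to wait for tent raising (finishes hour 12, plus 3-hour gap → hour 15); venue unlock (finishes hour 4, plus 1-hour gap → hour 5). The latest of these is hour 15, so table placement runs hour 15 to 15 + 8 = hour 23.
Sound setup has to wait for table placement (finishes hour 23); tent raising (finishes hour 12). The latest of these is hour 23, so sound setup runs hour 23 to 23 + 4 = hour 27.
Catering load-in cannot start until sound setup (finishes hour 27, plus 3-hour gap → hour 30); tent raising (finishes hour 12); venue unlock (finishes hour 4, plus 2-hour gap → hour 6). The controlling bound is hour 30, so catering load-in finishes at 30 + 9 = hour 39.
The final walkthrough has to wait for catering load-in (finishes hour 39); place-card layout (finishes hour 9, plus 3-hour gap → hour 12); sound setup (finishes hour 27, plus 3-hour gap → hour 30). The latest of these is hour 39, so the final walkthrough runs hour 39 to 39 + 9 = hour 48.
All tasks are finished once the last one completes. Finish times: Venue unlock at 4, Tent raising at 12, Table placement at 23, Sound setup at 27, Catering load-in at 39, Place-card layout at 9, The final walkthrough at 48. The latest is hour 48.

48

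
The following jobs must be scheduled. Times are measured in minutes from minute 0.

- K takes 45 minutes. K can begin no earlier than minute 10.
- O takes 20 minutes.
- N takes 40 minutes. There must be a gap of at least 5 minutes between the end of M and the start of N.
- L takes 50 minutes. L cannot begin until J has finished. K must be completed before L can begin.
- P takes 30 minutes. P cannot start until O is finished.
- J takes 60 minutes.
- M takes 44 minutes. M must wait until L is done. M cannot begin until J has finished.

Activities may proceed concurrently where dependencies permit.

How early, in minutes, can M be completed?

154

K cannot begin until its own release at minute 10. It runs from minute 10 to 10 + 45 = minute 55.
J can start immediately at minute 0; it finishes at minute 60.
L needs all of J (finishes minute 60); K (finishes minute 55). That puts its earliest start at minute 60; it finishes at 60 + 50 = minute 110.
For M: L (finishes minute 110); J (finishes minute 60). Taking the maximum gives a start of minute 110, and it finishes at 110 + 44 = minute 154.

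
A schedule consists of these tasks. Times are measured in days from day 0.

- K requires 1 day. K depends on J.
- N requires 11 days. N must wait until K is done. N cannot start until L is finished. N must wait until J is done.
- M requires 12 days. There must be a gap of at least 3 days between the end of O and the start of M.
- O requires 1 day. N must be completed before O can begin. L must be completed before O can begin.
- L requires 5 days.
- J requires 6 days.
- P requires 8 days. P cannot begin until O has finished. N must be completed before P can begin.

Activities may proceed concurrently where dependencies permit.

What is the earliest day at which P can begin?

19

Nothing blocks L, so it runs from day 0 to day 5.
J can start immediately at day 0; it finishes at day 6.
K cannot begin until J (finishes day 6). It runs from day 6 to 6 + 1 = day 7.
N cannot start until K (finishes day 7); L (finishes day 5); J (finishes day 6). The controlling bound is day 7, so N finishes at 7 + 11 = day 18.
O cannot start until N (finishes day 18); L (finishes day 5). The controlling bound is day 18, so O finishes at 18 + 1 = day 19.
P waits on O (finishes day 19); N (finishes day 18). The latest of these is day 19, which is the earliest P can start.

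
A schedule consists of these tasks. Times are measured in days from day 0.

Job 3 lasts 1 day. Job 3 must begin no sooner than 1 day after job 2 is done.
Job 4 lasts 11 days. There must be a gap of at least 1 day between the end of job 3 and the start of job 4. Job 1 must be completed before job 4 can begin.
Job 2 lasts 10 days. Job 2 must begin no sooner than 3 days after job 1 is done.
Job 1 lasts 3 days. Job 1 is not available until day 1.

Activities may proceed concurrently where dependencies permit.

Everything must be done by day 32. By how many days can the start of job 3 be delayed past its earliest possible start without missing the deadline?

1

Job 1 waits on its own release at day 1, so it starts at day 1 and finishes at 1 + 3 = day 4.
After job 1 (finishes day 4, plus 3-day gap → day 7), job 2 can start at day 7 and finishes at day 17.
Job 3 cannot begin until job 2 (finishes day 17, plus 1-day gap → day 18). It runs from day 18 to 18 + 1 = day 19.

Working backward from the deadline:
Job 4 must finish by day 32; it takes 11 days, so it must start by 32 − 11 = day 21.
Job 3 must finish before job 4 (must start by day 21, minus 1-day gap → day 20). With a 1-day duration, job 3 must start by 20 − 1 = day 19.
So job 3 can start as early as day 18 and as late as day 19, giving 19 − 18 = 1 day of slack.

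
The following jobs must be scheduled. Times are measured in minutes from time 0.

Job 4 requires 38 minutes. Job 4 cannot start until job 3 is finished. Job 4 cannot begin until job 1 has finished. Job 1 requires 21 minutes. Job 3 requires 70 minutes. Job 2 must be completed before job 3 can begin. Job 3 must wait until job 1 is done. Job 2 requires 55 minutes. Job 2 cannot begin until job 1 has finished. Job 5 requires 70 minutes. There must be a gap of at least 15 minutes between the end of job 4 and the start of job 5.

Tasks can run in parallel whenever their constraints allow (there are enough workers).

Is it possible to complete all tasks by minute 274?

Job 1 can start immediately at minute 0; it finishes at minute 21.
After job 1 (finishes minute 21), job 2 can start at minute 21 and finishes at minute 76.
Job 3 needs all of job 2 (finishes minute 76); job 1 (finishes minute 21). That puts its earliest start at minute 76; it finishes at 76 + 70 = minute 146.
Job 4 needs all of job 3 (finishes minute 146); job 1 (finishes minute 21). That puts its earliest start at minute 146; it finishes at 146 + 38 = minute 184.
Job 5 cannot begin until job 4 (finishes minute 184, plus 15-minute gap → minute 199). It runs from minute 199 to 199 + 70 = minute 269.
Every task is finished by minute 269, which is no later than the deadline of 274, so the schedule is feasible.

Yes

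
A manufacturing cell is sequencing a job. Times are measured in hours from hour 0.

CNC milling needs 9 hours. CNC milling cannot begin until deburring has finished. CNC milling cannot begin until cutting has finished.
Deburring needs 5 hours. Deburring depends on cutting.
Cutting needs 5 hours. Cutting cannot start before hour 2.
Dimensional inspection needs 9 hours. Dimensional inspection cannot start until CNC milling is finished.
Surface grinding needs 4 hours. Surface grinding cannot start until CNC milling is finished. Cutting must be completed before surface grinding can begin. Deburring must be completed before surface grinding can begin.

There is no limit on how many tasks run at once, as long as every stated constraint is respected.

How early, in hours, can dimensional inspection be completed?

30

Cutting waits on its own release at hour 2, so it starts at hour 2 and finishes at 2 + 5 = hour 7.
Deburring cannot begin until cutting (finishes hour 7). It runs from hour 7 to 7 + 5 = hour 12.
CNC milling cannot start until deburring (finishes hour 12); cutting (finishes hour 7). The controlling bound is hour 12, so CNC milling finishes at 12 + 9 = hour 21.
Dimensional inspection cannot begin until CNC milling (finishes hour 21). It runs from hour 21 to 21 + 9 = hour 30.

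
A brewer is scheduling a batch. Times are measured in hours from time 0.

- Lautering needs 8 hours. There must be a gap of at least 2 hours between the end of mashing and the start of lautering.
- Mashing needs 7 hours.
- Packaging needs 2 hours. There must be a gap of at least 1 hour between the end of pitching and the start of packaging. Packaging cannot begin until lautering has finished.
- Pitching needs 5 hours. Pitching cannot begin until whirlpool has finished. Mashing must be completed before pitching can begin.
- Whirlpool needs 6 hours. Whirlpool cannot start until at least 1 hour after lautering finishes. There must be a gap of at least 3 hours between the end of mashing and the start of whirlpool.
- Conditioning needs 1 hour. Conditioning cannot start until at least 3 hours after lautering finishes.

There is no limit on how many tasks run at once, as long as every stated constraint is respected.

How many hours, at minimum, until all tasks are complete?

Nothing blocks mashing, so it runs from hour 0 to hour 7.
After mashing (finishes hour 7, plus 2-hour gap → hour 9), lautering can start at hour 9 and finishes at hour 17.
After lautering (finishes hour 17, plus 3-hour gap → hour 20), conditioning can start at hour 20 and finishes at hour 21.
Whirlpool needs all of lautering (finishes hour 17, plus 1-hour gap → hour 18); mashing (finishes hour 7, plus 3-hour gap → hour 10). That puts its earliest start at hour 18; it finishes at 18 + 6 = hour 24.
Pitching cannot start until whirlpool (finishes hour 24); mashing (finishes hour 7). The controlling bound is hour 24, so pitching finishes at 24 + 5 = hour 29.
Packaging cannot start until pitching (finishes hour 29, plus 1-hour gap → hour 30); lautering (finishes hour 17). The controlling bound is hour 30, so packaging finishes at 30 + 2 = hour 32.
All tasks are finished once the last one completes. Finish times: Mashing at 7, Lautering at 17, Whirlpool at 24, Pitching at 29, Conditioning at 21, Packaging at 32. The latest is hour 32.

32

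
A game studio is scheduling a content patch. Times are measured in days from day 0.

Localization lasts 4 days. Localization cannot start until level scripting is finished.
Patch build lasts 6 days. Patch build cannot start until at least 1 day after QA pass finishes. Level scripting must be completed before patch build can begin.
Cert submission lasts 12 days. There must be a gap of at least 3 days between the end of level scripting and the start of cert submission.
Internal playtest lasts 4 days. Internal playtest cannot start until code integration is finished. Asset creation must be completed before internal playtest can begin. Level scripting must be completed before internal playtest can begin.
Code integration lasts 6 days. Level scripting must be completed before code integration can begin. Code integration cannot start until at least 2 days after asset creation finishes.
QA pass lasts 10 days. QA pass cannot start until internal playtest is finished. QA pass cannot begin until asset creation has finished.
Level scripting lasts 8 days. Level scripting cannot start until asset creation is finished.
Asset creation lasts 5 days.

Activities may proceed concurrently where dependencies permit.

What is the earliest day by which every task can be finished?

40

Asset creation can start immediately at day 0; it finishes at day 5.
Level scripting waits on asset creation (finishes day 5), so it starts at day 5 and finishes at 5 + 8 = day 13.
Cert submission waits on level scripting (finishes day 13, plus 3-day gap → day 16), so it starts at day 16 and finishes at 16 + 12 = day 28.
Localization cannot begin until level scripting (finishes day 13). It runs from day 13 to 13 + 4 = day 17.
Code integration cannot start until level scripting (finishes day 13); asset creation (finishes day 5, plus 2-day gap → day 7). The controlling bound is day 13, so code integration finishes at 13 + 6 = day 19.
Internal playtest has to wait for code integration (finishes day 19); asset creation (finishes day 5); level scripting (finishes day 13). The latest of these is day 19, so internal playtest runs day 19 to 19 + 4 = day 23.
For QA pass: internal playtest (finishes day 23); asset creation (finishes day 5). Taking the maximum gives a start of day 23, and it finishes at 23 + 10 = day 33.
For patch build: QA pass (finishes day 33, plus 1-day gap → day 34); level scripting (finishes day 13). Taking the maximum gives a start of day 34, and it finishes at 34 + 6 = day 40.
All tasks are finished once the last one completes. Finish times: Asset creation at 5, Level scripting at 13, Code integration at 19, Internal playtest at 23, Localization at 17, QA pass at 33, Cert submission at 28, Patch build at 40. The latest is day 40.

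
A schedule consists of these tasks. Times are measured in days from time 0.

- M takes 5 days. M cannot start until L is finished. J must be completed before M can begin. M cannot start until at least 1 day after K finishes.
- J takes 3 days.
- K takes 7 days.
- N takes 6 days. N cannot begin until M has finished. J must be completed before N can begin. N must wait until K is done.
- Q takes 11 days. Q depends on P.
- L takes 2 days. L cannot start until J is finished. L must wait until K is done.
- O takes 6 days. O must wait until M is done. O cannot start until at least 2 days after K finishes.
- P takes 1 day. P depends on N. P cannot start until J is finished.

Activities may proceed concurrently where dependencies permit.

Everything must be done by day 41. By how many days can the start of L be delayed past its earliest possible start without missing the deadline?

9

K can start immediately at day 0; it finishes at day 7.
Nothing blocks J, so it runs from day 0 to day 3.
L has to wait for J (finishes day 3); K (finishes day 7). The latest of these is day 7, so L runs day 7 to 7 + 2 = day 9.

Working backward from the deadline:
Q must finish by day 41; it takes 11 days, so it must start by 41 − 11 = day 30.
P has to be done before Q (must start by day 30). That means finishing by day 30, i.e. starting by 30 − 1 = day 29.
N feeds into P (must start by day 29); so N must finish by day 29 and therefore start by day 23.
To finish by day 41, O (duration 6) must start no later than day 35.
M feeds N (must start by day 23); O (must start by day 35). Taking the minimum, M must finish by day 23 and start by 23 − 5 = day 18.
L feeds into M (must start by day 18); so L must finish by day 18 and therefore start by day 16.
So L can start as early as day 7 and as late as day 16, giving 16 − 7 = 9 days of slack.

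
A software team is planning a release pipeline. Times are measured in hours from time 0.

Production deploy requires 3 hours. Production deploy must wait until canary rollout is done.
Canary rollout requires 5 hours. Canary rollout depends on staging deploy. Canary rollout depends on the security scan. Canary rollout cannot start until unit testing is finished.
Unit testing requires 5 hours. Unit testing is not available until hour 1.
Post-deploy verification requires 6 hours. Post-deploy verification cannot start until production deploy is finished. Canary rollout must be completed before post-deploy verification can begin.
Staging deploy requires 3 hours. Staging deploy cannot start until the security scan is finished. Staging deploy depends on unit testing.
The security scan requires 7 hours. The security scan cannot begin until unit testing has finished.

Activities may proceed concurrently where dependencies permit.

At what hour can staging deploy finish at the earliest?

After its own release at hour 1, unit testing can start at hour 1 and finishes at hour 6.
The security scan waits on unit testing (finishes hour 6), so it starts at hour 6 and finishes at 6 + 7 = hour 13.
Staging deploy has to wait for the security scan (finishes hour 13); unit testing (finishes hour 6). The latest of these is hour 13, so staging deploy runs hour 13 to 13 + 3 = hour 16.

16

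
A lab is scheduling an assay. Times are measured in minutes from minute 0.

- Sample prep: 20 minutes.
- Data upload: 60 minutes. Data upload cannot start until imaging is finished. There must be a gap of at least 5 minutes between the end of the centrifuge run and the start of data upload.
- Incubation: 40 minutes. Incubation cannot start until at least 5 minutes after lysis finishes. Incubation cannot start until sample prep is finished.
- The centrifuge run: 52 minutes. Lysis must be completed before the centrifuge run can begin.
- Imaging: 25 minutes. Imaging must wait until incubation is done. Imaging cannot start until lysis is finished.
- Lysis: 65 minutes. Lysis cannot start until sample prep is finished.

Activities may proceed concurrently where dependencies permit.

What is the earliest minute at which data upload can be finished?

215

Sample prep can start immediately at minute 0; it finishes at minute 20.
After sample prep (finishes minute 20), lysis can start at minute 20 and finishes at minute 85.
The centrifuge run cannot begin until lysis (finishes minute 85). It runs from minute 85 to 85 + 52 = minute 137.
Incubation has to wait for lysis (finishes minute 85, plus 5-minute gap → minute 90); sample prep (finishes minute 20). The latest of these is minute 90, so incubation runs minute 90 to 90 + 40 = minute 130.
Imaging has to wait for incubation (finishes minute 130); lysis (finishes minute 85). The latest of these is minute 130, so imaging runs minute 130 to 130 + 25 = minute 155.
For data upload: imaging (finishes minute 155); the centrifuge run (finishes minute 137, plus 5-minute gap → minute 142). Taking the maximum gives a start of minute 155, and it finishes at 155 + 60 = minute 215.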